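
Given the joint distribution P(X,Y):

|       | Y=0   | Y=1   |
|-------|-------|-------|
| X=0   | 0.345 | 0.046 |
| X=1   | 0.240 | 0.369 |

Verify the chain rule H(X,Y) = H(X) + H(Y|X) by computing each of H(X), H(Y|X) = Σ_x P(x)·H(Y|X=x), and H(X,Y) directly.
H(X) = 0.9654 bits, H(Y|X) = 0.7935 bits, H(X,Y) = 1.7589 bits

Marginal of X (row sums):
  P(X=0) = 0.345 + 0.046 = 0.391
  P(X=1) = 0.240 + 0.369 = 0.609
H(X) = -[0.391·log₂(0.391) + 0.609·log₂(0.609)]
  = 0.52971 + 0.43573 = 0.9654 bits

H(Y|X) = Σ_x P(x)·H(Y|X=x):
  X=0: P(X=0) = 0.391, P(Y|X=0) = (15/17, 2/17) → H(Y|X=0) = 0.52256
  X=1: P(X=1) = 0.609, P(Y|X=1) = (80/203, 123/203) → H(Y|X=1) = 0.96739
H(Y|X) = 0.391·0.52256 + 0.609·0.96739 = 0.7935 bits

H(X,Y) = -Σ_{x,y} P(x,y) log₂ P(x,y). Per-cell terms -P(x,y)·log₂P(x,y):
  X=0: 0.52969, 0.20434
  X=1: 0.49413, 0.53074
Sum of the 4 terms: H(X,Y) = 1.7589 bits

Chain rule check:
  H(X) + H(Y|X) = 0.9654 + 0.7935 = 1.7589 bits
  H(X,Y) = 1.7589 bits
✓ Chain rule verified.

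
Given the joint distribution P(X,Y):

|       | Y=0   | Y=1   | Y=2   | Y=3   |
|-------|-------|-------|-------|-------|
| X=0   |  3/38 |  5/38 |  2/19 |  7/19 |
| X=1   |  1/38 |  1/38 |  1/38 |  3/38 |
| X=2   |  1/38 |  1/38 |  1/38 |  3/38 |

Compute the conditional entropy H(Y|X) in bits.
1.7383 bits

H(Y|X) = H(X,Y) - H(X)

H(X,Y) = -Σ_{x,y} P(x,y) log₂ P(x,y). Per-cell terms -P(x,y)·log₂P(x,y):
  X=0: 0.28918, 0.38500, 0.34189, 0.53074
  X=1: 0.13810, 0.13810, 0.13810, 0.28918
  X=2: 0.13810, 0.13810, 0.13810, 0.28918
Sum of the 12 terms: H(X,Y) = 2.9538 bits

Marginal of X (row sums):
  P(X=0) = 3/38 + 5/38 + 2/19 + 7/19 = 13/19
  P(X=1) = 1/38 + 1/38 + 1/38 + 3/38 = 3/19
  P(X=2) = 1/38 + 1/38 + 1/38 + 3/38 = 3/19
H(X) = -[(13/19)·log₂(13/19) + (3/19)·log₂(3/19) + (3/19)·log₂(3/19)]
  = 0.37460 + 0.42047 + 0.42047 = 1.2155 bits

H(Y|X) = H(X,Y) - H(X) = 2.9538 - 1.2155 = 1.7383 bits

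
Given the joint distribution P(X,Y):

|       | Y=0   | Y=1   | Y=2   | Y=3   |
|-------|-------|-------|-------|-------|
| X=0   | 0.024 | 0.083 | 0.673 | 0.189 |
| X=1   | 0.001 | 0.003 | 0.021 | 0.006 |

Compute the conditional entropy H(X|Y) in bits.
0.1993 bits

H(X|Y) = H(X,Y) - H(Y)

H(X,Y) = -Σ_{x,y} P(x,y) log₂ P(x,y). Per-cell terms -P(x,y)·log₂P(x,y):
  X=0: 0.12914, 0.29803, 0.38450, 0.45427
  X=1: 0.00997, 0.02514, 0.11704, 0.04428
Sum of the 8 terms: H(X,Y) = 1.4624 bits

Marginal of Y (column sums):
  P(Y=0) = 0.024 + 0.001 = 0.025
  P(Y=1) = 0.083 + 0.003 = 0.086
  P(Y=2) = 0.673 + 0.021 = 0.694
  P(Y=3) = 0.189 + 0.006 = 0.195
H(Y) = -[0.025·log₂(0.025) + 0.086·log₂(0.086) + 0.694·log₂(0.694) + 0.195·log₂(0.195)]
  = 0.13305 + 0.30440 + 0.36573 + 0.45990 = 1.2631 bits

H(X|Y) = H(X,Y) - H(Y) = 1.4624 - 1.2631 = 0.1993 bits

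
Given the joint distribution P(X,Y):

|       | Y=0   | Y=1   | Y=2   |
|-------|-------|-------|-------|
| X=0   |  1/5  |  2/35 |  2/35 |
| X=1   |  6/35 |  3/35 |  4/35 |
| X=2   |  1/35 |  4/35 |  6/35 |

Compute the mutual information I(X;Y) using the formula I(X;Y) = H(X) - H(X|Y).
0.1682 bits

I(X;Y) = H(X) - H(X|Y)

Marginal of X (row sums):
  P(X=0) = 1/5 + 2/35 + 2/35 = 11/35
  P(X=1) = 6/35 + 3/35 + 4/35 = 13/35
  P(X=2) = 1/35 + 4/35 + 6/35 = 11/35
H(X) = -[(11/35)·log₂(11/35) + (13/35)·log₂(13/35) + (11/35)·log₂(11/35)]
  = 0.52481 + 0.53071 + 0.52481 = 1.58033 bits

Marginal of Y (column sums):
  P(Y=0) = 1/5 + 6/35 + 1/35 = 2/5
  P(Y=1) = 2/35 + 3/35 + 4/35 = 9/35
  P(Y=2) = 2/35 + 4/35 + 6/35 = 12/35
H(X|Y) = Σ_y P(y)·H(X|Y=y):
  Y=0: P(Y=0) = 2/5, P(X|Y=0) = (1/2, 3/7, 1/14) → H(X|Y=0) = 1.29584
  Y=1: P(Y=1) = 9/35, P(X|Y=1) = (2/9, 1/3, 4/9) → H(X|Y=1) = 1.53049
  Y=2: P(Y=2) = 12/35, P(X|Y=2) = (1/6, 1/3, 1/2) → H(X|Y=2) = 1.45915
H(X|Y) = (2/5)·1.29584 + (9/35)·1.53049 + (12/35)·1.45915 = 1.41217 bits

I(X;Y) = H(X) - H(X|Y) = 1.58033 - 1.41217 = 0.1682 bits

Cross-check via I(X;Y) = H(X) + H(Y) - H(X,Y): computing H(Y) from the column sums and H(X,Y) from the 9 cells in the same way gives H(Y) = 1.56209 bits and H(X,Y) = 2.97426 bits, so
I(X;Y) = 1.58033 + 1.56209 - 2.97426 = 0.1682 bits ✓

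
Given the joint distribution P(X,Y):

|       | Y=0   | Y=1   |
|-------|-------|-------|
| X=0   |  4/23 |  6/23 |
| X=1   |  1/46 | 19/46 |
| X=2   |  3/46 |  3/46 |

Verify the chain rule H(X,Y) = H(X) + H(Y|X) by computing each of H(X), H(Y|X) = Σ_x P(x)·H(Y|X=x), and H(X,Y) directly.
H(X) = 1.4282 bits, H(Y|X) = 0.6771 bits, H(X,Y) = 2.1053 bits

Marginal of X (row sums):
  P(X=0) = 4/23 + 6/23 = 10/23
  P(X=1) = 1/46 + 19/46 = 10/23
  P(X=2) = 3/46 + 3/46 = 3/23
H(X) = -[(10/23)·log₂(10/23) + (10/23)·log₂(10/23) + (3/23)·log₂(3/23)]
  = 0.52245 + 0.52245 + 0.38330 = 1.4282 bits

H(Y|X) = Σ_x P(x)·H(Y|X=x):
  X=0: P(X=0) = 10/23, P(Y|X=0) = (2/5, 3/5) → H(Y|X=0) = 0.97095
  X=1: P(X=1) = 10/23, P(Y|X=1) = (1/20, 19/20) → H(Y|X=1) = 0.28640
  X=2: P(X=2) = 3/23, P(Y|X=2) = (1/2, 1/2) → H(Y|X=2) = 1.00000
H(Y|X) = (10/23)·0.97095 + (10/23)·0.28640 + (3/23)·1.00000 = 0.6771 bits

H(X,Y) = -Σ_{x,y} P(x,y) log₂ P(x,y). Per-cell terms -P(x,y)·log₂P(x,y):
  X=0: 0.43888, 0.50572
  X=1: 0.12008, 0.52689
  X=2: 0.25687, 0.25687
Sum of the 6 terms: H(X,Y) = 2.1053 bits

Chain rule check:
  H(X) + H(Y|X) = 1.4282 + 0.6771 = 2.1053 bits
  H(X,Y) = 2.1053 bits
✓ Chain rule verified.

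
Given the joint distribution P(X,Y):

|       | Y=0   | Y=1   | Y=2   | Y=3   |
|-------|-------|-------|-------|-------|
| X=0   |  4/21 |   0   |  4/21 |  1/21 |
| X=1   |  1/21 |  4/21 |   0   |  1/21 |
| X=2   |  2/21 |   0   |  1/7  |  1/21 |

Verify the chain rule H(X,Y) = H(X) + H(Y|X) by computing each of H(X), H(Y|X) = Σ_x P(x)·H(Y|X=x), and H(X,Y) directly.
H(X) = 1.5567 bits, H(Y|X) = 1.3711 bits, H(X,Y) = 2.9278 bits

Marginal of X (row sums):
  P(X=0) = 4/21 + 0 + 4/21 + 1/21 = 3/7
  P(X=1) = 1/21 + 4/21 + 0 + 1/21 = 2/7
  P(X=2) = 2/21 + 0 + 1/7 + 1/21 = 2/7
H(X) = -[(3/7)·log₂(3/7) + (2/7)·log₂(2/7) + (2/7)·log₂(2/7)]
  = 0.52388 + 0.51639 + 0.51639 = 1.5567 bits

H(Y|X) = Σ_x P(x)·H(Y|X=x):
  X=0: P(X=0) = 3/7, P(Y|X=0) = (4/9, 0, 4/9, 1/9) → H(Y|X=0) = 1.39215
  X=1: P(X=1) = 2/7, P(Y|X=1) = (1/6, 2/3, 0, 1/6) → H(Y|X=1) = 1.25163
  X=2: P(X=2) = 2/7, P(Y|X=2) = (1/3, 0, 1/2, 1/6) → H(Y|X=2) = 1.45915
H(Y|X) = (3/7)·1.39215 + (2/7)·1.25163 + (2/7)·1.45915 = 1.3711 bits

H(X,Y) = -Σ_{x,y} P(x,y) log₂ P(x,y). Per-cell terms -P(x,y)·log₂P(x,y):
  X=0: 0.45568, 0.00000, 0.45568, 0.20916
  X=1: 0.20916, 0.45568, 0.00000, 0.20916
  X=2: 0.32308, 0.00000, 0.40105, 0.20916
  (cells with P = 0 contribute 0)
Sum of the 12 terms: H(X,Y) = 2.9278 bits

Chain rule check:
  H(X) + H(Y|X) = 1.5567 + 1.3711 = 2.9278 bits
  H(X,Y) = 2.9278 bits
✓ Chain rule verified.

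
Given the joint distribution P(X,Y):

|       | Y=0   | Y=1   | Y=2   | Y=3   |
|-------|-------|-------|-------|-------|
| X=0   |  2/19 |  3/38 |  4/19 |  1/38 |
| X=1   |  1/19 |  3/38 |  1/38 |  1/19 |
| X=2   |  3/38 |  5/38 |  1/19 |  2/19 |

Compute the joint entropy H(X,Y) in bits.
3.3565 bits

H(X,Y) = -Σ_{x,y} P(x,y) log₂ P(x,y). Per-cell terms -P(x,y)·log₂P(x,y):
  X=0: 0.34189, 0.28918, 0.47325, 0.13810
  X=1: 0.22358, 0.28918, 0.13810, 0.22358
  X=2: 0.28918, 0.38500, 0.22358, 0.34189
Sum of the 12 terms: H(X,Y) = 3.3565 bits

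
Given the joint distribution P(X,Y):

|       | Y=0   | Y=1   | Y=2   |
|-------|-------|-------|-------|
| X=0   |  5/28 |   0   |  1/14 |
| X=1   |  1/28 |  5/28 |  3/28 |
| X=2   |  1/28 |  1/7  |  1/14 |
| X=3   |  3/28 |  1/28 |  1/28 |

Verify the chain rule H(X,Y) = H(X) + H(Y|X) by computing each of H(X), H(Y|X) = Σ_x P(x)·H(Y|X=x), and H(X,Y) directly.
H(X) = 1.9701 bits, H(Y|X) = 1.2397 bits, H(X,Y) = 3.2099 bits

Marginal of X (row sums):
  P(X=0) = 5/28 + 0 + 1/14 = 1/4
  P(X=1) = 1/28 + 5/28 + 3/28 = 9/28
  P(X=2) = 1/28 + 1/7 + 1/14 = 1/4
  P(X=3) = 3/28 + 1/28 + 1/28 = 5/28
H(X) = -[(1/4)·log₂(1/4) + (9/28)·log₂(9/28) + (1/4)·log₂(1/4) + (5/28)·log₂(5/28)]
  = 0.500000 + 0.526317 + 0.500000 + 0.443826 = 1.9701 bits

H(Y|X) = Σ_x P(x)·H(Y|X=x):
  X=0: P(X=0) = 1/4, P(Y|X=0) = (5/7, 0, 2/7) → H(Y|X=0) = 0.863121
  X=1: P(X=1) = 9/28, P(Y|X=1) = (1/9, 5/9, 1/3) → H(Y|X=1) = 1.351644
  X=2: P(X=2) = 1/4, P(Y|X=2) = (1/7, 4/7, 2/7) → H(Y|X=2) = 1.378783
  X=3: P(X=3) = 5/28, P(Y|X=3) = (3/5, 1/5, 1/5) → H(Y|X=3) = 1.370951
H(Y|X) = (1/4)·0.863121 + (9/28)·1.351644 + (1/4)·1.378783 + (5/28)·1.370951 = 1.2397 bits

H(X,Y) = -Σ_{x,y} P(x,y) log₂ P(x,y). Per-cell terms -P(x,y)·log₂P(x,y):
  X=0: 0.443826, 0.000000, 0.271954
  X=1: 0.171691, 0.443826, 0.345256
  X=2: 0.171691, 0.401051, 0.271954
  X=3: 0.345256, 0.171691, 0.171691
  (cells with P = 0 contribute 0)
Sum of the 12 terms: H(X,Y) = 3.2099 bits

Chain rule check:
  H(X) + H(Y|X) = 1.9701 + 1.2397 = 3.2098 bits
  H(X,Y) = 3.2099 bits
✓ Chain rule verified (Δ = 0.0001 is 4-dp rounding noise: each of the three values was rounded independently).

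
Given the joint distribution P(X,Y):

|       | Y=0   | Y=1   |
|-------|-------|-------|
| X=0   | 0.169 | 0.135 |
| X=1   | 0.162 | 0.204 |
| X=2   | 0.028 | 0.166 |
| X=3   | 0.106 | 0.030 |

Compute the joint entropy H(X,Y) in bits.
2.7862 bits

H(X,Y) = -Σ_{x,y} P(x,y) log₂ P(x,y). Per-cell terms -P(x,y)·log₂P(x,y):
  X=0: 0.4335, 0.3900
  X=1: 0.4254, 0.4678
  X=2: 0.1444, 0.4301
  X=3: 0.3432, 0.1518
Sum of the 8 terms: H(X,Y) = 2.7862 bits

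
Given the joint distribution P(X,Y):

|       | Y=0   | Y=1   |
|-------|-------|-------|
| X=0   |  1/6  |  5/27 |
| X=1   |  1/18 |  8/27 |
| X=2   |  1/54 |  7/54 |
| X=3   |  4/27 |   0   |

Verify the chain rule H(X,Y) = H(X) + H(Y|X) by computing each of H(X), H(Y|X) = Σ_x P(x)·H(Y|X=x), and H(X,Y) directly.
H(X) = 1.8767 bits, H(Y|X) = 0.6531 bits, H(X,Y) = 2.5298 bits

Marginal of X (row sums):
  P(X=0) = 1/6 + 5/27 = 19/54
  P(X=1) = 1/18 + 8/27 = 19/54
  P(X=2) = 1/54 + 7/54 = 4/27
  P(X=3) = 4/27 + 0 = 4/27
H(X) = -[(19/54)·log₂(19/54) + (19/54)·log₂(19/54) + (4/27)·log₂(4/27) + (4/27)·log₂(4/27)]
  = 0.53023 + 0.53023 + 0.40813 + 0.40813 = 1.8767 bits

H(Y|X) = Σ_x P(x)·H(Y|X=x):
  X=0: P(X=0) = 19/54, P(Y|X=0) = (9/19, 10/19) → H(Y|X=0) = 0.99800
  X=1: P(X=1) = 19/54, P(Y|X=1) = (3/19, 16/19) → H(Y|X=1) = 0.62925
  X=2: P(X=2) = 4/27, P(Y|X=2) = (1/8, 7/8) → H(Y|X=2) = 0.54356
  X=3: P(X=3) = 4/27, P(Y|X=3) = (1, 0) → H(Y|X=3) = 0.00000
H(Y|X) = (19/54)·0.99800 + (19/54)·0.62925 + (4/27)·0.54356 + (4/27)·0.00000 = 0.6531 bits

H(X,Y) = -Σ_{x,y} P(x,y) log₂ P(x,y). Per-cell terms -P(x,y)·log₂P(x,y):
  X=0: 0.43083, 0.45055
  X=1: 0.23166, 0.51997
  X=2: 0.10657, 0.38209
  X=3: 0.40813, 0.00000
  (cells with P = 0 contribute 0)
Sum of the 8 terms: H(X,Y) = 2.5298 bits

Chain rule check:
  H(X) + H(Y|X) = 1.8767 + 0.6531 = 2.5298 bits
  H(X,Y) = 2.5298 bits
✓ Chain rule verified.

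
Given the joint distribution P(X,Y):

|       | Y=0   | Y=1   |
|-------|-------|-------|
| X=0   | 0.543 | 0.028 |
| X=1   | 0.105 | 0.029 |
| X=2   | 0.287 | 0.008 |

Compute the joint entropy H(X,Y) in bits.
1.6849 bits

H(X,Y) = -Σ_{x,y} P(x,y) log₂ P(x,y). Per-cell terms -P(x,y)·log₂P(x,y):
  X=0: 0.4784, 0.1444
  X=1: 0.3414, 0.1481
  X=2: 0.5169, 0.0557
Sum of the 6 terms: H(X,Y) = 1.6849 bits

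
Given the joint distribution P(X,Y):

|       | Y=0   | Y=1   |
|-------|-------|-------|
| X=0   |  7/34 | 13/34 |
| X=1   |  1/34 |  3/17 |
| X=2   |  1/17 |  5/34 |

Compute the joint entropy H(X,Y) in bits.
2.2382 bits

H(X,Y) = -Σ_{x,y} P(x,y) log₂ P(x,y). Per-cell terms -P(x,y)·log₂P(x,y):
  X=0: 0.4694340, 0.5303324
  X=1: 0.1496313, 0.4416177
  X=2: 0.2404390, 0.4066963
Sum of the 6 terms: H(X,Y) = 2.2382 bits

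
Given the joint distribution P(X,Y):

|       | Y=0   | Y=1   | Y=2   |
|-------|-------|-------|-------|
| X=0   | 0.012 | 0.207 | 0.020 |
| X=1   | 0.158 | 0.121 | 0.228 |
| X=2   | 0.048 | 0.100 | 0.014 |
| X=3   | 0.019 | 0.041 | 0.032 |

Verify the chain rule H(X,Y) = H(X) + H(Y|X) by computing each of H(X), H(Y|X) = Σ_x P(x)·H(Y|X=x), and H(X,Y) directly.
H(X) = 1.7324 bits, H(Y|X) = 1.2881 bits, H(X,Y) = 3.0206 bits

Marginal of X (row sums):
  P(X=0) = 0.012 + 0.207 + 0.020 = 0.239
  P(X=1) = 0.158 + 0.121 + 0.228 = 0.507
  P(X=2) = 0.048 + 0.100 + 0.014 = 0.162
  P(X=3) = 0.019 + 0.041 + 0.032 = 0.092
H(X) = -[0.239·log₂(0.239) + 0.507·log₂(0.507) + 0.162·log₂(0.162) + 0.092·log₂(0.092)]
  = 0.4935 + 0.4968 + 0.4254 + 0.3167 = 1.7324 bits

H(Y|X) = Σ_x P(x)·H(Y|X=x):
  X=0: P(X=0) = 0.239, P(Y|X=0) = (12/239, 207/239, 20/239) → H(Y|X=0) = 0.6958
  X=1: P(X=1) = 0.507, P(Y|X=1) = (158/507, 121/507, 76/169) → H(Y|X=1) = 1.5360
  X=2: P(X=2) = 0.162, P(Y|X=2) = (8/27, 50/81, 7/81) → H(Y|X=2) = 1.2549
  X=3: P(X=3) = 0.092, P(Y|X=3) = (19/92, 41/92, 8/23) → H(Y|X=3) = 1.5195
H(Y|X) = 0.239·0.6958 + 0.507·1.5360 + 0.162·1.2549 + 0.092·1.5195 = 1.2881 bits

H(X,Y) = -Σ_{x,y} P(x,y) log₂ P(x,y). Per-cell terms -P(x,y)·log₂P(x,y):
  X=0: 0.0766, 0.4704, 0.1129
  X=1: 0.4206, 0.3687, 0.4863
  X=2: 0.2103, 0.3322, 0.0862
  X=3: 0.1086, 0.1889, 0.1589
Sum of the 12 terms: H(X,Y) = 3.0206 bits

Chain rule check:
  H(X) + H(Y|X) = 1.7324 + 1.2881 = 3.0205 bits
  H(X,Y) = 3.0206 bits
✓ Chain rule verified (Δ = 0.0001 is 4-dp rounding noise: each of the three values was rounded independently).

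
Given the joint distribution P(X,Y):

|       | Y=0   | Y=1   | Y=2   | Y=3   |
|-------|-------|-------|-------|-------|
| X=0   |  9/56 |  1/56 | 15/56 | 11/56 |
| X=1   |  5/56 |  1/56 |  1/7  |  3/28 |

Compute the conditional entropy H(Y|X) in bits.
1.7188 bits

H(Y|X) = H(X,Y) - H(X)

H(X,Y) = -Σ_{x,y} P(x,y) log₂ P(x,y). Per-cell terms -P(x,y)·log₂P(x,y):
  X=0: 0.4238727, 0.1037028, 0.5090529, 0.4611992
  X=1: 0.3111988, 0.1037028, 0.4010507, 0.3452563
Sum of the 8 terms: H(X,Y) = 2.6590362 bits

Marginal of X (row sums):
  P(X=0) = 9/56 + 1/56 + 15/56 + 11/56 = 9/14
  P(X=1) = 5/56 + 1/56 + 1/7 + 3/28 = 5/14
H(X) = -[(9/14)·log₂(9/14) + (5/14)·log₂(5/14)]
  = 0.4097764 + 0.5305096 = 0.9402860 bits

H(Y|X) = H(X,Y) - H(X) = 2.6590362 - 0.9402860 = 1.7188 bits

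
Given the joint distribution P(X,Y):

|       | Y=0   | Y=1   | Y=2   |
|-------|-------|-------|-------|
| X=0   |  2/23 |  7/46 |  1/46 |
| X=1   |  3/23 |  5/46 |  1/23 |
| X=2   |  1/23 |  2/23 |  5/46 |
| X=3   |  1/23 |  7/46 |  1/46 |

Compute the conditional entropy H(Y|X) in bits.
1.3558 bits

H(Y|X) = H(X,Y) - H(X)

H(X,Y) = -Σ_{x,y} P(x,y) log₂ P(x,y). Per-cell terms -P(x,y)·log₂P(x,y):
  X=0: 0.30640, 0.41334, 0.12008
  X=1: 0.38330, 0.34800, 0.19668
  X=2: 0.19668, 0.30640, 0.34800
  X=3: 0.19668, 0.41334, 0.12008
Sum of the 12 terms: H(X,Y) = 3.3490 bits

Marginal of X (row sums):
  P(X=0) = 2/23 + 7/46 + 1/46 = 6/23
  P(X=1) = 3/23 + 5/46 + 1/23 = 13/46
  P(X=2) = 1/23 + 2/23 + 5/46 = 11/46
  P(X=3) = 1/23 + 7/46 + 1/46 = 5/23
H(X) = -[(6/23)·log₂(6/23) + (13/46)·log₂(13/46) + (11/46)·log₂(11/46) + (5/23)·log₂(5/23)]
  = 0.50572 + 0.51523 + 0.49360 + 0.47862 = 1.9932 bits

H(Y|X) = H(X,Y) - H(X) = 3.3490 - 1.9932 = 1.3558 bits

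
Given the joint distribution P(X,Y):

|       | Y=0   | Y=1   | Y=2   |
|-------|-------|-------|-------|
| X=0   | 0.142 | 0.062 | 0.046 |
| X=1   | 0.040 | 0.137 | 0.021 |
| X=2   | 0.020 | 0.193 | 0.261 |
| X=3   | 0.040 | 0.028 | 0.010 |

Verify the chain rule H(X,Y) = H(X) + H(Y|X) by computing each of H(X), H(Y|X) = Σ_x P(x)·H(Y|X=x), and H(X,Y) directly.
H(X) = 1.7602 bits, H(Y|X) = 1.2618 bits, H(X,Y) = 3.0220 bits

Marginal of X (row sums):
  P(X=0) = 0.142 + 0.062 + 0.046 = 0.250
  P(X=1) = 0.040 + 0.137 + 0.021 = 0.198
  P(X=2) = 0.020 + 0.193 + 0.261 = 0.474
  P(X=3) = 0.040 + 0.028 + 0.010 = 0.078
H(X) = -[0.250·log₂(0.250) + 0.198·log₂(0.198) + 0.474·log₂(0.474) + 0.078·log₂(0.078)]
  = 0.5000 + 0.4626 + 0.5105 + 0.2871 = 1.7602 bits

H(Y|X) = Σ_x P(x)·H(Y|X=x):
  X=0: P(X=0) = 0.250, P(Y|X=0) = (71/125, 31/125, 23/125) → H(Y|X=0) = 1.4118
  X=1: P(X=1) = 0.198, P(Y|X=1) = (20/99, 137/198, 7/66) → H(Y|X=1) = 1.1771
  X=2: P(X=2) = 0.474, P(Y|X=2) = (10/237, 193/474, 87/158) → H(Y|X=2) = 1.1945
  X=3: P(X=3) = 0.078, P(Y|X=3) = (20/39, 14/39, 5/39) → H(Y|X=3) = 1.4046
H(Y|X) = 0.250·1.4118 + 0.198·1.1771 + 0.474·1.1945 + 0.078·1.4046 = 1.2618 bits

H(X,Y) = -Σ_{x,y} P(x,y) log₂ P(x,y). Per-cell terms -P(x,y)·log₂P(x,y):
  X=0: 0.3999, 0.2487, 0.2043
  X=1: 0.1858, 0.3929, 0.1170
  X=2: 0.1129, 0.4581, 0.5058
  X=3: 0.1858, 0.1444, 0.0664
Sum of the 12 terms: H(X,Y) = 3.0220 bits

Chain rule check:
  H(X) + H(Y|X) = 1.7602 + 1.2618 = 3.0220 bits
  H(X,Y) = 3.0220 bits
✓ Chain rule verified.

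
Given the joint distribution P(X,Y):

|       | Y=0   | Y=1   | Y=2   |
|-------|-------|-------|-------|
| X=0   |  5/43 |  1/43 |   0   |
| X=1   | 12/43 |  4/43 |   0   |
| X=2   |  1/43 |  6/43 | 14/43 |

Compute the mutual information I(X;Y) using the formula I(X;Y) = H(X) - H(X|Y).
0.6188 bits

I(X;Y) = H(X) - H(X|Y)

Marginal of X (row sums):
  P(X=0) = 5/43 + 1/43 + 0 = 6/43
  P(X=1) = 12/43 + 4/43 + 0 = 16/43
  P(X=2) = 1/43 + 6/43 + 14/43 = 21/43
H(X) = -[(6/43)·log₂(6/43) + (16/43)·log₂(16/43) + (21/43)·log₂(21/43)]
  = 0.39646 + 0.53070 + 0.50495 = 1.43211 bits

Marginal of Y (column sums):
  P(Y=0) = 5/43 + 12/43 + 1/43 = 18/43
  P(Y=1) = 1/43 + 4/43 + 6/43 = 11/43
  P(Y=2) = 0 + 0 + 14/43 = 14/43
H(X|Y) = Σ_y P(y)·H(X|Y=y):
  Y=0: P(Y=0) = 18/43, P(X|Y=0) = (5/18, 2/3, 1/18) → H(X|Y=0) = 1.13497
  Y=1: P(Y=1) = 11/43, P(X|Y=1) = (1/11, 4/11, 6/11) → H(X|Y=1) = 1.32218
  Y=2: P(Y=2) = 14/43, P(X|Y=2) = (0, 0, 1) → H(X|Y=2) = 0.00000
H(X|Y) = (18/43)·1.13497 + (11/43)·1.32218 + (14/43)·0.00000 = 0.81334 bits

I(X;Y) = H(X) - H(X|Y) = 1.43211 - 0.81334 = 0.6188 bits

Cross-check via I(X;Y) = H(X) + H(Y) - H(X,Y): computing H(Y) from the column sums and H(X,Y) from the 9 cells in the same way gives H(Y) = 1.55614 bits and H(X,Y) = 2.36948 bits, so
I(X;Y) = 1.43211 + 1.55614 - 2.36948 = 0.6188 bits ✓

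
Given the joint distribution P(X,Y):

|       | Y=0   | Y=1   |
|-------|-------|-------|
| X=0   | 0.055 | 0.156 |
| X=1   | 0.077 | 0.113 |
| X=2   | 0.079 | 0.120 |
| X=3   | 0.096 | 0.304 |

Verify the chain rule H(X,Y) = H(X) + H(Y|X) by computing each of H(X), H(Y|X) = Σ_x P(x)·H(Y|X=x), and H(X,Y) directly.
H(X) = 1.9211 bits, H(Y|X) = 0.8706 bits, H(X,Y) = 2.7917 bits

Marginal of X (row sums):
  P(X=0) = 0.055 + 0.156 = 0.211
  P(X=1) = 0.077 + 0.113 = 0.190
  P(X=2) = 0.079 + 0.120 = 0.199
  P(X=3) = 0.096 + 0.304 = 0.400
H(X) = -[0.211·log₂(0.211) + 0.190·log₂(0.190) + 0.199·log₂(0.199) + 0.400·log₂(0.400)]
  = 0.4736 + 0.4552 + 0.4635 + 0.5288 = 1.9211 bits

H(Y|X) = Σ_x P(x)·H(Y|X=x):
  X=0: P(X=0) = 0.211, P(Y|X=0) = (55/211, 156/211) → H(Y|X=0) = 0.8277
  X=1: P(X=1) = 0.190, P(Y|X=1) = (77/190, 113/190) → H(Y|X=1) = 0.9739
  X=2: P(X=2) = 0.199, P(Y|X=2) = (79/199, 120/199) → H(Y|X=2) = 0.9692
  X=3: P(X=3) = 0.400, P(Y|X=3) = (6/25, 19/25) → H(Y|X=3) = 0.7950
H(Y|X) = 0.211·0.8277 + 0.190·0.9739 + 0.199·0.9692 + 0.400·0.7950 = 0.8706 bits

H(X,Y) = -Σ_{x,y} P(x,y) log₂ P(x,y). Per-cell terms -P(x,y)·log₂P(x,y):
  X=0: 0.2301, 0.4181
  X=1: 0.2848, 0.3555
  X=2: 0.2893, 0.3671
  X=3: 0.3246, 0.5222
Sum of the 8 terms: H(X,Y) = 2.7917 bits

Chain rule check:
  H(X) + H(Y|X) = 1.9211 + 0.8706 = 2.7917 bits
  H(X,Y) = 2.7917 bits
✓ Chain rule verified.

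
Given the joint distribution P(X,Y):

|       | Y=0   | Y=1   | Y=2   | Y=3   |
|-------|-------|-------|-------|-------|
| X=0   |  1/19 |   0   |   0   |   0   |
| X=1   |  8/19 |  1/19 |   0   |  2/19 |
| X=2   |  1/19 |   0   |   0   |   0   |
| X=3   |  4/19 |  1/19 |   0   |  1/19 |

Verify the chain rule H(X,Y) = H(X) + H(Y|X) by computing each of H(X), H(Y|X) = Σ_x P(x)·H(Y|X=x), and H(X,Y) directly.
H(X) = 1.4288 bits, H(Y|X) = 1.0297 bits, H(X,Y) = 2.4585 bits

Marginal of X (row sums):
  P(X=0) = 1/19 + 0 + 0 + 0 = 1/19
  P(X=1) = 8/19 + 1/19 + 0 + 2/19 = 11/19
  P(X=2) = 1/19 + 0 + 0 + 0 = 1/19
  P(X=3) = 4/19 + 1/19 + 0 + 1/19 = 6/19
H(X) = -[(1/19)·log₂(1/19) + (11/19)·log₂(11/19) + (1/19)·log₂(1/19) + (6/19)·log₂(6/19)]
  = 0.2236 + 0.4565 + 0.2236 + 0.5251 = 1.4288 bits

H(Y|X) = Σ_x P(x)·H(Y|X=x):
  X=0: P(X=0) = 1/19, P(Y|X=0) = (1, 0, 0, 0) → H(Y|X=0) = 0.0000
  X=1: P(X=1) = 11/19, P(Y|X=1) = (8/11, 1/11, 0, 2/11) → H(Y|X=1) = 1.0958
  X=2: P(X=2) = 1/19, P(Y|X=2) = (1, 0, 0, 0) → H(Y|X=2) = 0.0000
  X=3: P(X=3) = 6/19, P(Y|X=3) = (2/3, 1/6, 0, 1/6) → H(Y|X=3) = 1.2516
H(Y|X) = (1/19)·0.0000 + (11/19)·1.0958 + (1/19)·0.0000 + (6/19)·1.2516 = 1.0297 bits

H(X,Y) = -Σ_{x,y} P(x,y) log₂ P(x,y). Per-cell terms -P(x,y)·log₂P(x,y):
  X=0: 0.2236, 0.0000, 0.0000, 0.0000
  X=1: 0.5254, 0.2236, 0.0000, 0.3419
  X=2: 0.2236, 0.0000, 0.0000, 0.0000
  X=3: 0.4732, 0.2236, 0.0000, 0.2236
  (cells with P = 0 contribute 0)
Sum of the 16 terms: H(X,Y) = 2.4585 bits

Chain rule check:
  H(X) + H(Y|X) = 1.4288 + 1.0297 = 2.4585 bits
  H(X,Y) = 2.4585 bits
✓ Chain rule verified.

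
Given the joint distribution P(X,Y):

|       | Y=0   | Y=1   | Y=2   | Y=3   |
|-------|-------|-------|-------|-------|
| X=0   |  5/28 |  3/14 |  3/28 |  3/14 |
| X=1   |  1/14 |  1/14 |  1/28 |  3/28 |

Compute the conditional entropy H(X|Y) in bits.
0.8586 bits

H(X|Y) = H(X,Y) - H(Y)

H(X,Y) = -Σ_{x,y} P(x,y) log₂ P(x,y). Per-cell terms -P(x,y)·log₂P(x,y):
  X=0: 0.44383, 0.47623, 0.34526, 0.47623
  X=1: 0.27195, 0.27195, 0.17169, 0.34526
Sum of the 8 terms: H(X,Y) = 2.8024 bits

Marginal of Y (column sums):
  P(Y=0) = 5/28 + 1/14 = 1/4
  P(Y=1) = 3/14 + 1/14 = 2/7
  P(Y=2) = 3/28 + 1/28 = 1/7
  P(Y=3) = 3/14 + 3/28 = 9/28
H(Y) = -[(1/4)·log₂(1/4) + (2/7)·log₂(2/7) + (1/7)·log₂(1/7) + (9/28)·log₂(9/28)]
  = 0.50000 + 0.51639 + 0.40105 + 0.52632 = 1.9438 bits

H(X|Y) = H(X,Y) - H(Y) = 2.8024 - 1.9438 = 0.8586 bits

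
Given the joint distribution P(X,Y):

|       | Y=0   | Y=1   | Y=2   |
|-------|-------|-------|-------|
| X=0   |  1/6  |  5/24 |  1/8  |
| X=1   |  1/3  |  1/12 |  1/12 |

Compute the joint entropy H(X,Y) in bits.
2.4031 bits

H(X,Y) = -Σ_{x,y} P(x,y) log₂ P(x,y). Per-cell terms -P(x,y)·log₂P(x,y):
  X=0: 0.43083, 0.47147, 0.37500
  X=1: 0.52832, 0.29875, 0.29875
Sum of the 6 terms: H(X,Y) = 2.4031 bits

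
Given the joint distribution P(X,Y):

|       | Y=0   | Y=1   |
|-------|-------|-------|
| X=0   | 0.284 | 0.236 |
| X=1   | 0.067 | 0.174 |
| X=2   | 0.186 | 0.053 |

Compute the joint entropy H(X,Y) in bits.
2.3836 bits

H(X,Y) = -Σ_{x,y} P(x,y) log₂ P(x,y). Per-cell terms -P(x,y)·log₂P(x,y):
  X=0: 0.51575, 0.49162
  X=1: 0.26128, 0.43897
  X=2: 0.45135, 0.22461
Sum of the 6 terms: H(X,Y) = 2.3836 bits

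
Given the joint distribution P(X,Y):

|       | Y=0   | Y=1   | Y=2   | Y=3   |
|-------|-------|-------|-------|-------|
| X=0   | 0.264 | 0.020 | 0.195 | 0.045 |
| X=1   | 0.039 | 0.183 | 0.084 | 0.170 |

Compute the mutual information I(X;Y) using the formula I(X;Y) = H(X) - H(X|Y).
0.3309 bits

I(X;Y) = H(X) - H(X|Y)

Marginal of X (row sums):
  P(X=0) = 0.264 + 0.020 + 0.195 + 0.045 = 0.524
  P(X=1) = 0.039 + 0.183 + 0.084 + 0.170 = 0.476
H(X) = -[0.524·log₂(0.524) + 0.476·log₂(0.476)]
  = 0.48856 + 0.50978 = 0.99834 bits

Marginal of Y (column sums):
  P(Y=0) = 0.264 + 0.039 = 0.303
  P(Y=1) = 0.020 + 0.183 = 0.203
  P(Y=2) = 0.195 + 0.084 = 0.279
  P(Y=3) = 0.045 + 0.170 = 0.215
H(X|Y) = Σ_y P(y)·H(X|Y=y):
  Y=0: P(Y=0) = 0.303, P(X|Y=0) = (88/101, 13/101) → H(X|Y=0) = 0.55390
  Y=1: P(Y=1) = 0.203, P(X|Y=1) = (20/203, 183/203) → H(X|Y=1) = 0.46429
  Y=2: P(Y=2) = 0.279, P(X|Y=2) = (65/93, 28/93) → H(X|Y=2) = 0.88260
  Y=3: P(Y=3) = 0.215, P(X|Y=3) = (9/43, 34/43) → H(X|Y=3) = 0.74015
H(X|Y) = 0.303·0.55390 + 0.203·0.46429 + 0.279·0.88260 + 0.215·0.74015 = 0.66746 bits

I(X;Y) = H(X) - H(X|Y) = 0.99834 - 0.66746 = 0.3309 bits

Cross-check via I(X;Y) = H(X) + H(Y) - H(X,Y): computing H(Y) from the column sums and H(X,Y) from the 8 cells in the same way gives H(Y) = 1.97955 bits and H(X,Y) = 2.64701 bits, so
I(X;Y) = 0.99834 + 1.97955 - 2.64701 = 0.3309 bits ✓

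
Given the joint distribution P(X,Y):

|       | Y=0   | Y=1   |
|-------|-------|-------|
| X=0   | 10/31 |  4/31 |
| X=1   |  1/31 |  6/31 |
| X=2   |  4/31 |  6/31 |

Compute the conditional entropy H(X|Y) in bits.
1.3666 bits

H(X|Y) = H(X,Y) - H(Y)

H(X,Y) = -Σ_{x,y} P(x,y) log₂ P(x,y). Per-cell terms -P(x,y)·log₂P(x,y):
  X=0: 0.52654, 0.38119
  X=1: 0.15981, 0.45856
  X=2: 0.38119, 0.45856
Sum of the 6 terms: H(X,Y) = 2.36585 bits

Marginal of Y (column sums):
  P(Y=0) = 10/31 + 1/31 + 4/31 = 15/31
  P(Y=1) = 4/31 + 6/31 + 6/31 = 16/31
H(Y) = -[(15/31)·log₂(15/31) + (16/31)·log₂(16/31)]
  = 0.50676 + 0.49249 = 0.99925 bits

H(X|Y) = H(X,Y) - H(Y) = 2.36585 - 0.99925 = 1.3666 bits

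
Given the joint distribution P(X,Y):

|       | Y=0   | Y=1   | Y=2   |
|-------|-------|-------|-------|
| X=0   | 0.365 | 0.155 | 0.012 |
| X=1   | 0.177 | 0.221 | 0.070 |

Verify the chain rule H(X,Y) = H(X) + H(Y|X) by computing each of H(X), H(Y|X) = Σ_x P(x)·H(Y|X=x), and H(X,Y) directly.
H(X) = 0.9970 bits, H(Y|X) = 1.2192 bits, H(X,Y) = 2.2162 bits

Marginal of X (row sums):
  P(X=0) = 0.365 + 0.155 + 0.012 = 0.532
  P(X=1) = 0.177 + 0.221 + 0.070 = 0.468
H(X) = -[0.532·log₂(0.532) + 0.468·log₂(0.468)]
  = 0.484387 + 0.512656 = 0.9970 bits

H(Y|X) = Σ_x P(x)·H(Y|X=x):
  X=0: P(X=0) = 0.532, P(Y|X=0) = (365/532, 155/532, 3/133) → H(Y|X=0) = 1.014665
  X=1: P(X=1) = 0.468, P(Y|X=1) = (59/156, 17/36, 35/234) → H(Y|X=1) = 1.451684
H(Y|X) = 0.532·1.014665 + 0.468·1.451684 = 1.2192 bits

H(X,Y) = -Σ_{x,y} P(x,y) log₂ P(x,y). Per-cell terms -P(x,y)·log₂P(x,y):
  X=0: 0.530722, 0.416897, 0.076570
  X=1: 0.442178, 0.481312, 0.268555
Sum of the 6 terms: H(X,Y) = 2.2162 bits

Chain rule check:
  H(X) + H(Y|X) = 0.9970 + 1.2192 = 2.2162 bits
  H(X,Y) = 2.2162 bits
✓ Chain rule verified.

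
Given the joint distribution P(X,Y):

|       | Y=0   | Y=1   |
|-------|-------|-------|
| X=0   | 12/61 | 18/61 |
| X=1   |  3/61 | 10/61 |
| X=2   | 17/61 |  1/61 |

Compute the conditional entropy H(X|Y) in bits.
1.2351 bits

H(X|Y) = H(X,Y) - H(Y)

H(X,Y) = -Σ_{x,y} P(x,y) log₂ P(x,y). Per-cell terms -P(x,y)·log₂P(x,y):
  X=0: 0.4615, 0.5196
  X=1: 0.2137, 0.4277
  X=2: 0.5137, 0.0972
Sum of the 6 terms: H(X,Y) = 2.2334 bits

Marginal of Y (column sums):
  P(Y=0) = 12/61 + 3/61 + 17/61 = 32/61
  P(Y=1) = 18/61 + 10/61 + 1/61 = 29/61
H(Y) = -[(32/61)·log₂(32/61) + (29/61)·log₂(29/61)]
  = 0.4883 + 0.5100 = 0.9983 bits

H(X|Y) = H(X,Y) - H(Y) = 2.2334 - 0.9983 = 1.2351 bits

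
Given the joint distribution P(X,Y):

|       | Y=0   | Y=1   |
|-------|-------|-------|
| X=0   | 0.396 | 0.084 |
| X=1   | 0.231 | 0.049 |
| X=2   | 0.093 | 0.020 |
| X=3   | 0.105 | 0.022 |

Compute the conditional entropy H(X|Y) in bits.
1.7560 bits

H(X|Y) = H(X,Y) - H(Y)

H(X,Y) = -Σ_{x,y} P(x,y) log₂ P(x,y). Per-cell terms -P(x,y)·log₂P(x,y):
  X=0: 0.52923, 0.30017
  X=1: 0.48834, 0.21320
  X=2: 0.31868, 0.11288
  X=3: 0.34141, 0.12114
Sum of the 8 terms: H(X,Y) = 2.42505 bits

Marginal of Y (column sums):
  P(Y=0) = 0.396 + 0.231 + 0.093 + 0.105 = 0.825
  P(Y=1) = 0.084 + 0.049 + 0.020 + 0.022 = 0.175
H(Y) = -[0.825·log₂(0.825) + 0.175·log₂(0.175)]
  = 0.22897 + 0.44005 = 0.66902 bits

H(X|Y) = H(X,Y) - H(Y) = 2.42505 - 0.66902 = 1.7560 bits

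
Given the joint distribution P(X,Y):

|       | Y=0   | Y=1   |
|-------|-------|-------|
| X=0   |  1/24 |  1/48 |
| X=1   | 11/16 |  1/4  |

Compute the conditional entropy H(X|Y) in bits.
0.3364 bits

H(X|Y) = H(X,Y) - H(Y)

H(X,Y) = -Σ_{x,y} P(x,y) log₂ P(x,y). Per-cell terms -P(x,y)·log₂P(x,y):
  X=0: 0.19104, 0.11635
  X=1: 0.37164, 0.50000
Sum of the 4 terms: H(X,Y) = 1.17903 bits

Marginal of Y (column sums):
  P(Y=0) = 1/24 + 11/16 = 35/48
  P(Y=1) = 1/48 + 1/4 = 13/48
H(Y) = -[(35/48)·log₂(35/48) + (13/48)·log₂(13/48)]
  = 0.33227 + 0.51039 = 0.84266 bits

H(X|Y) = H(X,Y) - H(Y) = 1.17903 - 0.84266 = 0.3364 bits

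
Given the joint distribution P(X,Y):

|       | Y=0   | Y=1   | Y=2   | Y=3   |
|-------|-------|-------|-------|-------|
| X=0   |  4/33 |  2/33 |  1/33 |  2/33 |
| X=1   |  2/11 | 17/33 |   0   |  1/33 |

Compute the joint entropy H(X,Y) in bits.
2.1051 bits

H(X,Y) = -Σ_{x,y} P(x,y) log₂ P(x,y). Per-cell terms -P(x,y)·log₂P(x,y):
  X=0: 0.36902, 0.24511, 0.15286, 0.24511
  X=1: 0.44717, 0.49296, 0.00000, 0.15286
  (cells with P = 0 contribute 0)
Sum of the 8 terms: H(X,Y) = 2.1051 bits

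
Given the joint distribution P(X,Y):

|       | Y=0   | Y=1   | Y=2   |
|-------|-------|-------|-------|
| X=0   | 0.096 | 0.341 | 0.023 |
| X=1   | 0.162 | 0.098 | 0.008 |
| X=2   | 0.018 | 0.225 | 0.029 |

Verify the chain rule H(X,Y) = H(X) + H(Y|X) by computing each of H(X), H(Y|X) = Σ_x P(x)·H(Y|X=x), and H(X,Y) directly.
H(X) = 1.5354 bits, H(Y|X) = 0.9898 bits, H(X,Y) = 2.5252 bits

Marginal of X (row sums):
  P(X=0) = 0.096 + 0.341 + 0.023 = 0.460
  P(X=1) = 0.162 + 0.098 + 0.008 = 0.268
  P(X=2) = 0.018 + 0.225 + 0.029 = 0.272
H(X) = -[0.460·log₂(0.460) + 0.268·log₂(0.268) + 0.272·log₂(0.272)]
  = 0.51534 + 0.50912 + 0.51090 = 1.5354 bits

H(Y|X) = Σ_x P(x)·H(Y|X=x):
  X=0: P(X=0) = 0.460, P(Y|X=0) = (24/115, 341/460, 1/20) → H(Y|X=0) = 1.00800
  X=1: P(X=1) = 0.268, P(Y|X=1) = (81/134, 49/134, 2/67) → H(Y|X=1) = 1.12095
  X=2: P(X=2) = 0.272, P(Y|X=2) = (9/136, 225/272, 29/272) → H(Y|X=2) = 0.82996
H(Y|X) = 0.460·1.00800 + 0.268·1.12095 + 0.272·0.82996 = 0.9898 bits

H(X,Y) = -Σ_{x,y} P(x,y) log₂ P(x,y). Per-cell terms -P(x,y)·log₂P(x,y):
  X=0: 0.32456, 0.52929, 0.12517
  X=1: 0.42540, 0.32841, 0.05573
  X=2: 0.10433, 0.48420, 0.14813
Sum of the 9 terms: H(X,Y) = 2.5252 bits

Chain rule check:
  H(X) + H(Y|X) = 1.5354 + 0.9898 = 2.5252 bits
  H(X,Y) = 2.5252 bits
✓ Chain rule verified.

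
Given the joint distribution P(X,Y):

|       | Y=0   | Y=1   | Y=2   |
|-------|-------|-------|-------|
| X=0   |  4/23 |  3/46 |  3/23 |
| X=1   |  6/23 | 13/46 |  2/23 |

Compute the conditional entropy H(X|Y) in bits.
0.8754 bits

H(X|Y) = H(X,Y) - H(Y)

H(X,Y) = -Σ_{x,y} P(x,y) log₂ P(x,y). Per-cell terms -P(x,y)·log₂P(x,y):
  X=0: 0.43888, 0.25687, 0.38330
  X=1: 0.50572, 0.51523, 0.30640
Sum of the 6 terms: H(X,Y) = 2.4064 bits

Marginal of Y (column sums):
  P(Y=0) = 4/23 + 6/23 = 10/23
  P(Y=1) = 3/46 + 13/46 = 8/23
  P(Y=2) = 3/23 + 2/23 = 5/23
H(Y) = -[(10/23)·log₂(10/23) + (8/23)·log₂(8/23) + (5/23)·log₂(5/23)]
  = 0.52245 + 0.52993 + 0.47862 = 1.5310 bits

H(X|Y) = H(X,Y) - H(Y) = 2.4064 - 1.5310 = 0.8754 bits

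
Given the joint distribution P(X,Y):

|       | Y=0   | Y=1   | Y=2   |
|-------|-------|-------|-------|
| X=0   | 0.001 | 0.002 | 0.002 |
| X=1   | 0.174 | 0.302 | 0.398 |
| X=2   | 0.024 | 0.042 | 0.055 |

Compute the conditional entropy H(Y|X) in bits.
1.5101 bits

H(Y|X) = H(X,Y) - H(X)

H(X,Y) = -Σ_{x,y} P(x,y) log₂ P(x,y). Per-cell terms -P(x,y)·log₂P(x,y):
  X=0: 0.0100, 0.0179, 0.0179
  X=1: 0.4390, 0.5217, 0.5290
  X=2: 0.1291, 0.1921, 0.2301
Sum of the 9 terms: H(X,Y) = 2.0868 bits

Marginal of X (row sums):
  P(X=0) = 0.001 + 0.002 + 0.002 = 0.005
  P(X=1) = 0.174 + 0.302 + 0.398 = 0.874
  P(X=2) = 0.024 + 0.042 + 0.055 = 0.121
H(X) = -[0.005·log₂(0.005) + 0.874·log₂(0.874) + 0.121·log₂(0.121)]
  = 0.0382 + 0.1698 + 0.3687 = 0.5767 bits

H(Y|X) = H(X,Y) - H(X) = 2.0868 - 0.5767 = 1.5101 bits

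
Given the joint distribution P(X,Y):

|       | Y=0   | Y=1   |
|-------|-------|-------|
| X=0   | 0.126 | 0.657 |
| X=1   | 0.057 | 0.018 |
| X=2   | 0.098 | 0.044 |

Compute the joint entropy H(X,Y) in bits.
1.6413 bits

H(X,Y) = -Σ_{x,y} P(x,y) log₂ P(x,y). Per-cell terms -P(x,y)·log₂P(x,y):
  X=0: 0.37655, 0.39816
  X=1: 0.23557, 0.10433
  X=2: 0.32841, 0.19828
Sum of the 6 terms: H(X,Y) = 1.6413 bits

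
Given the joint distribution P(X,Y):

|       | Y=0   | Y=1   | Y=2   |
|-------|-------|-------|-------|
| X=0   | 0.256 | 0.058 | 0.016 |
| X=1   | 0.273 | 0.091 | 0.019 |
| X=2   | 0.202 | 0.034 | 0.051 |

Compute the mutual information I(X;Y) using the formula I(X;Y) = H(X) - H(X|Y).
0.0356 bits

I(X;Y) = H(X) - H(X|Y)

Marginal of X (row sums):
  P(X=0) = 0.256 + 0.058 + 0.016 = 0.330
  P(X=1) = 0.273 + 0.091 + 0.019 = 0.383
  P(X=2) = 0.202 + 0.034 + 0.051 = 0.287
H(X) = -[0.330·log₂(0.330) + 0.383·log₂(0.383) + 0.287·log₂(0.287)]
  = 0.527822 + 0.530296 + 0.516852 = 1.574970 bits

Marginal of Y (column sums):
  P(Y=0) = 0.256 + 0.273 + 0.202 = 0.731
  P(Y=1) = 0.058 + 0.091 + 0.034 = 0.183
  P(Y=2) = 0.016 + 0.019 + 0.051 = 0.086
H(X|Y) = Σ_y P(y)·H(X|Y=y):
  Y=0: P(Y=0) = 0.731, P(X|Y=0) = (256/731, 273/731, 202/731) → H(X|Y=0) = 1.573534
  Y=1: P(Y=1) = 0.183, P(X|Y=1) = (58/183, 91/183, 34/183) → H(X|Y=1) = 1.477744
  Y=2: P(Y=2) = 0.086, P(X|Y=2) = (8/43, 19/86, 51/86) → H(X|Y=2) = 1.379703
H(X|Y) = 0.731·1.573534 + 0.183·1.477744 + 0.086·1.379703 = 1.539335 bits

I(X;Y) = H(X) - H(X|Y) = 1.574970 - 1.539335 = 0.0356 bits

Cross-check via I(X;Y) = H(X) + H(Y) - H(X,Y): computing H(Y) from the column sums and H(X,Y) from the 9 cells in the same way gives H(Y) = 1.083218 bits and H(X,Y) = 2.622553 bits, so
I(X;Y) = 1.574970 + 1.083218 - 2.622553 = 0.0356 bits ✓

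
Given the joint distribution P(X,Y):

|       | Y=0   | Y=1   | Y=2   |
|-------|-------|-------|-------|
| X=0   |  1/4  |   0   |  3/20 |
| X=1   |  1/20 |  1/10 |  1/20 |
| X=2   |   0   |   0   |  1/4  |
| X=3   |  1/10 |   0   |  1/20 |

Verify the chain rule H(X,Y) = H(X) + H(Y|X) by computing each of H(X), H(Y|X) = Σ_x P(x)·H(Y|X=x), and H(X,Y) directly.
H(X) = 1.9037 bits, H(Y|X) = 0.8195 bits, H(X,Y) = 2.7232 bits

Marginal of X (row sums):
  P(X=0) = 1/4 + 0 + 3/20 = 2/5
  P(X=1) = 1/20 + 1/10 + 1/20 = 1/5
  P(X=2) = 0 + 0 + 1/4 = 1/4
  P(X=3) = 1/10 + 0 + 1/20 = 3/20
H(X) = -[(2/5)·log₂(2/5) + (1/5)·log₂(1/5) + (1/4)·log₂(1/4) + (3/20)·log₂(3/20)]
  = 0.5288 + 0.4644 + 0.5000 + 0.4105 = 1.9037 bits

H(Y|X) = Σ_x P(x)·H(Y|X=x):
  X=0: P(X=0) = 2/5, P(Y|X=0) = (5/8, 0, 3/8) → H(Y|X=0) = 0.9544
  X=1: P(X=1) = 1/5, P(Y|X=1) = (1/4, 1/2, 1/4) → H(Y|X=1) = 1.5000
  X=2: P(X=2) = 1/4, P(Y|X=2) = (0, 0, 1) → H(Y|X=2) = 0.0000
  X=3: P(X=3) = 3/20, P(Y|X=3) = (2/3, 0, 1/3) → H(Y|X=3) = 0.9183
H(Y|X) = (2/5)·0.9544 + (1/5)·1.5000 + (1/4)·0.0000 + (3/20)·0.9183 = 0.8195 bits

H(X,Y) = -Σ_{x,y} P(x,y) log₂ P(x,y). Per-cell terms -P(x,y)·log₂P(x,y):
  X=0: 0.5000, 0.0000, 0.4105
  X=1: 0.2161, 0.3322, 0.2161
  X=2: 0.0000, 0.0000, 0.5000
  X=3: 0.3322, 0.0000, 0.2161
  (cells with P = 0 contribute 0)
Sum of the 12 terms: H(X,Y) = 2.7232 bits

Chain rule check:
  H(X) + H(Y|X) = 1.9037 + 0.8195 = 2.7232 bits
  H(X,Y) = 2.7232 bits
✓ Chain rule verified.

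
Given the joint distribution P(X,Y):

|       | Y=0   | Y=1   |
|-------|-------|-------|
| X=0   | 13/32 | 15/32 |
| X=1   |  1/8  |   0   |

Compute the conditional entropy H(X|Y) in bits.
0.4182 bits

H(X|Y) = H(X,Y) - H(Y)

H(X,Y) = -Σ_{x,y} P(x,y) log₂ P(x,y). Per-cell terms -P(x,y)·log₂P(x,y):
  X=0: 0.527946, 0.512395
  X=1: 0.375000, 0.000000
  (cells with P = 0 contribute 0)
Sum of the 4 terms: H(X,Y) = 1.41534 bits

Marginal of Y (column sums):
  P(Y=0) = 13/32 + 1/8 = 17/32
  P(Y=1) = 15/32 + 0 = 15/32
H(Y) = -[(17/32)·log₂(17/32) + (15/32)·log₂(15/32)]
  = 0.484785 + 0.512395 = 0.99718 bits

H(X|Y) = H(X,Y) - H(Y) = 1.41534 - 0.99718 = 0.4182 bits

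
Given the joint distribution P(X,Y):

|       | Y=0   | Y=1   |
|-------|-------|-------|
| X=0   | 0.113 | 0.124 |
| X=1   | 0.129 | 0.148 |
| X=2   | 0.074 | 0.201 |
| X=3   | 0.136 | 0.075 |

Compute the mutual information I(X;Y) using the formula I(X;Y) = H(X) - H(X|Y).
0.0515 bits

I(X;Y) = H(X) - H(X|Y)

Marginal of X (row sums):
  P(X=0) = 0.113 + 0.124 = 0.237
  P(X=1) = 0.129 + 0.148 = 0.277
  P(X=2) = 0.074 + 0.201 = 0.275
  P(X=3) = 0.136 + 0.075 = 0.211
H(X) = -[0.237·log₂(0.237) + 0.277·log₂(0.277) + 0.275·log₂(0.275) + 0.211·log₂(0.211)]
  = 0.4923 + 0.5130 + 0.5122 + 0.4736 = 1.9911 bits

Marginal of Y (column sums):
  P(Y=0) = 0.113 + 0.129 + 0.074 + 0.136 = 0.452
  P(Y=1) = 0.124 + 0.148 + 0.201 + 0.075 = 0.548
H(X|Y) = Σ_y P(y)·H(X|Y=y):
  Y=0: P(Y=0) = 0.452, P(X|Y=0) = (1/4, 129/452, 37/226, 34/113) → H(X|Y=0) = 1.9650
  Y=1: P(Y=1) = 0.548, P(X|Y=1) = (31/137, 37/137, 201/548, 75/548) → H(X|Y=1) = 1.9186
H(X|Y) = 0.452·1.9650 + 0.548·1.9186 = 1.9396 bits

I(X;Y) = H(X) - H(X|Y) = 1.9911 - 1.9396 = 0.0515 bits

Cross-check via I(X;Y) = H(X) + H(Y) - H(X,Y): computing H(Y) from the column sums and H(X,Y) from the 8 cells in the same way gives H(Y) = 0.9933 bits and H(X,Y) = 2.9329 bits, so
I(X;Y) = 1.9911 + 0.9933 - 2.9329 = 0.0515 bits ✓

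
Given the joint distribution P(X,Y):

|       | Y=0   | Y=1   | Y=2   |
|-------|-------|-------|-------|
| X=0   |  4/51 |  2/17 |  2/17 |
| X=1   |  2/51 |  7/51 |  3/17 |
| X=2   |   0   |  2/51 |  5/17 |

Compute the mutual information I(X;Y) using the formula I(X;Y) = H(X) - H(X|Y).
0.1810 bits

I(X;Y) = H(X) - H(X|Y)

Marginal of X (row sums):
  P(X=0) = 4/51 + 2/17 + 2/17 = 16/51
  P(X=1) = 2/51 + 7/51 + 3/17 = 6/17
  P(X=2) = 0 + 2/51 + 5/17 = 1/3
H(X) = -[(16/51)·log₂(16/51) + (6/17)·log₂(6/17) + (1/3)·log₂(1/3)]
  = 0.5247 + 0.5303 + 0.5283 = 1.5833 bits

Marginal of Y (column sums):
  P(Y=0) = 4/51 + 2/51 + 0 = 2/17
  P(Y=1) = 2/17 + 7/51 + 2/51 = 5/17
  P(Y=2) = 2/17 + 3/17 + 5/17 = 10/17
H(X|Y) = Σ_y P(y)·H(X|Y=y):
  Y=0: P(Y=0) = 2/17, P(X|Y=0) = (2/3, 1/3, 0) → H(X|Y=0) = 0.9183
  Y=1: P(Y=1) = 5/17, P(X|Y=1) = (2/5, 7/15, 2/15) → H(X|Y=1) = 1.4295
  Y=2: P(Y=2) = 10/17, P(X|Y=2) = (1/5, 3/10, 1/2) → H(X|Y=2) = 1.4855
H(X|Y) = (2/17)·0.9183 + (5/17)·1.4295 + (10/17)·1.4855 = 1.4023 bits

I(X;Y) = H(X) - H(X|Y) = 1.5833 - 1.4023 = 0.1810 bits

Cross-check via I(X;Y) = H(X) + H(Y) - H(X,Y): computing H(Y) from the column sums and H(X,Y) from the 9 cells in the same way gives H(Y) = 1.3328 bits and H(X,Y) = 2.7351 bits, so
I(X;Y) = 1.5833 + 1.3328 - 2.7351 = 0.1810 bits ✓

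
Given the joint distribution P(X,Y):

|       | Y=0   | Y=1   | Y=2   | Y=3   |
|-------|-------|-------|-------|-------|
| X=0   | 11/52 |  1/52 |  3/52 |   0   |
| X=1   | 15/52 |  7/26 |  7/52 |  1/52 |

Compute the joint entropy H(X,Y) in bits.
2.3472 bits

H(X,Y) = -Σ_{x,y} P(x,y) log₂ P(x,y). Per-cell terms -P(x,y)·log₂P(x,y):
  X=0: 0.47406, 0.10962, 0.23743, 0.00000
  X=1: 0.51737, 0.50968, 0.38945, 0.10962
  (cells with P = 0 contribute 0)
Sum of the 8 terms: H(X,Y) = 2.3472 bits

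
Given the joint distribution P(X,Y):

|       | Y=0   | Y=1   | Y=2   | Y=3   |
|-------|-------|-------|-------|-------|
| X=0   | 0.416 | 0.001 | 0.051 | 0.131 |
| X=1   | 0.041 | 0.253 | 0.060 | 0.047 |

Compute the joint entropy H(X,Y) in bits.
2.2809 bits

H(X,Y) = -Σ_{x,y} P(x,y) log₂ P(x,y). Per-cell terms -P(x,y)·log₂P(x,y):
  X=0: 0.52638, 0.00997, 0.21896, 0.38414
  X=1: 0.18894, 0.50165, 0.24353, 0.20733
Sum of the 8 terms: H(X,Y) = 2.2809 bits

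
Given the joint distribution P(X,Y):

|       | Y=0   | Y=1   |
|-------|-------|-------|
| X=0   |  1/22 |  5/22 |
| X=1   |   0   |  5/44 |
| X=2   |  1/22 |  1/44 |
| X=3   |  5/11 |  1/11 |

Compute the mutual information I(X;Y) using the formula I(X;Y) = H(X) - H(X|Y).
0.3996 bits

I(X;Y) = H(X) - H(X|Y)

Marginal of X (row sums):
  P(X=0) = 1/22 + 5/22 = 3/11
  P(X=1) = 0 + 5/44 = 5/44
  P(X=2) = 1/22 + 1/44 = 3/44
  P(X=3) = 5/11 + 1/11 = 6/11
H(X) = -[(3/11)·log₂(3/11) + (5/44)·log₂(5/44) + (3/44)·log₂(3/44) + (6/11)·log₂(6/11)]
  = 0.51122 + 0.35653 + 0.26417 + 0.47698 = 1.60890 bits

Marginal of Y (column sums):
  P(Y=0) = 1/22 + 0 + 1/22 + 5/11 = 6/11
  P(Y=1) = 5/22 + 5/44 + 1/44 + 1/11 = 5/11
H(X|Y) = Σ_y P(y)·H(X|Y=y):
  Y=0: P(Y=0) = 6/11, P(X|Y=0) = (1/12, 0, 1/12, 5/6) → H(X|Y=0) = 0.81669
  Y=1: P(Y=1) = 5/11, P(X|Y=1) = (1/2, 1/4, 1/20, 1/5) → H(X|Y=1) = 1.68048
H(X|Y) = (6/11)·0.81669 + (5/11)·1.68048 = 1.20932 bits

I(X;Y) = H(X) - H(X|Y) = 1.60890 - 1.20932 = 0.3996 bits

Cross-check via I(X;Y) = H(X) + H(Y) - H(X,Y): computing H(Y) from the column sums and H(X,Y) from the 8 cells in the same way gives H(Y) = 0.99403 bits and H(X,Y) = 2.20335 bits, so
I(X;Y) = 1.60890 + 0.99403 - 2.20335 = 0.3996 bits ✓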